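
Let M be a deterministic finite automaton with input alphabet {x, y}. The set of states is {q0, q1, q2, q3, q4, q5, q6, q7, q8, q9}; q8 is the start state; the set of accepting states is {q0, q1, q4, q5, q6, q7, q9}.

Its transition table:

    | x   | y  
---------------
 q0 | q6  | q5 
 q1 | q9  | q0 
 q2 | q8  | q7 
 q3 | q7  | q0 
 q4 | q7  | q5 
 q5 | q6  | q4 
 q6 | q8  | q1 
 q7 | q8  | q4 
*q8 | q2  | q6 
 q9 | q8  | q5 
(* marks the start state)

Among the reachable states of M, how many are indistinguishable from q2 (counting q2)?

2

First remove the unreachable states {q3}; 9 states remain.
Start with accepting vs non-accepting: {q0,q1,q4,q5,q6,q7,q9} | {q2,q8}.
On input x, block {q0,q1,q4,q5,q6,q7,q9} splits into {q0,q1,q4,q5} and {q6,q7,q9}.
The partition is now stable with 3 blocks: {q0,q1,q4,q5} | {q2,q8} | {q6,q7,q9}.
The equivalence class containing q2 is {q2,q8}, of size 2.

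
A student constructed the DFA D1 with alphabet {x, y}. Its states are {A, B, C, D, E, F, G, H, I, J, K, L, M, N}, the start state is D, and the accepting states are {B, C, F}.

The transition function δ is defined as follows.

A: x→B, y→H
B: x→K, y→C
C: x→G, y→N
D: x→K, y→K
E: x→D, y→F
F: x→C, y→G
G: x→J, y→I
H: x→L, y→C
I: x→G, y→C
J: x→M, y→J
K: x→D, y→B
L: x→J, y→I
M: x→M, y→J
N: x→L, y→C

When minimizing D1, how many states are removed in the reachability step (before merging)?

4

No path from D leads to A, E, F, H; the other 10 states are all reachable.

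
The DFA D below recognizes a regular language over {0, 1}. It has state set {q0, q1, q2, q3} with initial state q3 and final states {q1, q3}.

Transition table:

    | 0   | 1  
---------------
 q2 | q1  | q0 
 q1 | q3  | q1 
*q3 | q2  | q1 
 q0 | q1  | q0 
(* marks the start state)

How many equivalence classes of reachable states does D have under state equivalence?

Initial partition by acceptance: {q1,q3} | {q0,q2}.
Refine {q1,q3} on symbol 0: members go to different blocks, giving {q1} and {q3}.
The partition is now stable with 3 blocks: {q1} | {q0,q2} | {q3}.

3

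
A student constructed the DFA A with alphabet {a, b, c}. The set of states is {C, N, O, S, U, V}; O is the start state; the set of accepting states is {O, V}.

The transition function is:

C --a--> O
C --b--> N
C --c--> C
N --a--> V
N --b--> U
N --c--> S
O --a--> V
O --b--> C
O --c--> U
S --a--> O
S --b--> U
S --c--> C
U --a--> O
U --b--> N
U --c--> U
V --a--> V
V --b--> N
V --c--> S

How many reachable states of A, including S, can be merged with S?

Initial partition by acceptance: {O,V} | {C,N,S,U}.
Stable partition: {O,V} | {C,N,S,U} — 2 equivalence classes.
The equivalence class containing S is {C,N,S,U}, of size 4.

4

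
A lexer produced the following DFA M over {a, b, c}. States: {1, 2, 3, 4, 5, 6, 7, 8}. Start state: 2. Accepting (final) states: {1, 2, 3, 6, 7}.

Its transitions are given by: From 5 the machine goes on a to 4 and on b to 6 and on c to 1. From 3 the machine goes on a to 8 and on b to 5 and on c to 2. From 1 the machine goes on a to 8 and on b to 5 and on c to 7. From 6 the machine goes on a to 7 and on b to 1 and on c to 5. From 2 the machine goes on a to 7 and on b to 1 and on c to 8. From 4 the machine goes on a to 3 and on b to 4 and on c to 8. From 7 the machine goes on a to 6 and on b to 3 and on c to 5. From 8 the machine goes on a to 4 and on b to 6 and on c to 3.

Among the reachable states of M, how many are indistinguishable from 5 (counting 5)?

2

Start with accepting vs non-accepting: {1,2,3,6,7} | {4,5,8}.
Split {1,2,3,6,7} by δ(·,a) → {2,6,7} and {1,3}.
Split {4,5,8} by δ(·,a) → {5,8} and {4}.
No further refinement is possible. Final partition (4 blocks): {2,6,7} | {5,8} | {1,3} | {4}.
The equivalence class containing 5 is {5,8}, of size 2.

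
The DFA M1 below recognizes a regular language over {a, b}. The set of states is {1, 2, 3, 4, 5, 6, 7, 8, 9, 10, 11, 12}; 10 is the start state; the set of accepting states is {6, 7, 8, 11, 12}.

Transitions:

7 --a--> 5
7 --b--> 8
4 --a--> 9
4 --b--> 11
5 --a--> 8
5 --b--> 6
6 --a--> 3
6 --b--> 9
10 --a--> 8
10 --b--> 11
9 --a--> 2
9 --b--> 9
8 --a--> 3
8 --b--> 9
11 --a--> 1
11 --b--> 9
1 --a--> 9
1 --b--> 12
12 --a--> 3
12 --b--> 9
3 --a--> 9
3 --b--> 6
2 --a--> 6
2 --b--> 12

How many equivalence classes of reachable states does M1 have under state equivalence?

4

States {4,5,7} cannot be reached from the start state, so discard them.
P0 = {6,8,11,12} | {1,2,3,9,10}.
Refine {1,2,3,9,10} on symbol a: members go to different blocks, giving {1,3,9} and {2,10}.
On input a, block {1,3,9} splits into {1,3} and {9}.
No further refinement is possible. Final partition (4 blocks): {6,8,11,12} | {1,3} | {2,10} | {9}.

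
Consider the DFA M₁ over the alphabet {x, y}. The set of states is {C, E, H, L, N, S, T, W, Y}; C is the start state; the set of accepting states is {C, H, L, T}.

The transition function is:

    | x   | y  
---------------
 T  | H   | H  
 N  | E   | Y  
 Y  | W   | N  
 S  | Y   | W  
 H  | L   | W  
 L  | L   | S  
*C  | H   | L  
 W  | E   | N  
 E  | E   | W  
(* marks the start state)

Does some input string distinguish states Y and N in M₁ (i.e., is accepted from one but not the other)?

Reachable states from the start: {C,E,H,L,N,S,W,Y}. Unreachable: {T} — drop them.
Start with accepting vs non-accepting: {C,H,L} | {E,N,S,W,Y}.
Refine {C,H,L} on symbol y: members go to different blocks, giving {H,L} and {C}.
The partition is now stable with 3 blocks: {H,L} | {E,N,S,W,Y} | {C}.
Y and N lie in the same block of the stable partition, so they are equivalent — no string distinguishes them.

No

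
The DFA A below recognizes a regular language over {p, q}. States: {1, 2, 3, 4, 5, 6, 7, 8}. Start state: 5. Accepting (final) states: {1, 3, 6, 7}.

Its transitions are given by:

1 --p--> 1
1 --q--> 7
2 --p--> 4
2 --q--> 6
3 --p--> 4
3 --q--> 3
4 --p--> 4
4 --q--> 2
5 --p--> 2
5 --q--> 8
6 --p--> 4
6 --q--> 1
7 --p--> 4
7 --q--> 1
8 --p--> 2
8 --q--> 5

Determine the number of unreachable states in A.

1

No path from 5 leads to 3; the other 7 states are all reachable.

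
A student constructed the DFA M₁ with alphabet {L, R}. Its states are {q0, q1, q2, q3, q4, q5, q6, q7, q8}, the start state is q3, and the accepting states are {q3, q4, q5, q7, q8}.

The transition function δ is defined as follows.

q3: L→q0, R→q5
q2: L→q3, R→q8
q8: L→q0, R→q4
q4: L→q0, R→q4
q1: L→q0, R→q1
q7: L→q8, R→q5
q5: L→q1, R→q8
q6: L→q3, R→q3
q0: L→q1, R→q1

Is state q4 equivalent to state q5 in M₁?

States {q2,q6,q7} cannot be reached from the start state, so discard them.
P0 = {q3,q4,q5,q8} | {q0,q1}.
No further refinement is possible. Final partition (2 blocks): {q3,q4,q5,q8} | {q0,q1}.
q4 and q5 lie in the same block of the stable partition, so they are equivalent — no string distinguishes them.

Yes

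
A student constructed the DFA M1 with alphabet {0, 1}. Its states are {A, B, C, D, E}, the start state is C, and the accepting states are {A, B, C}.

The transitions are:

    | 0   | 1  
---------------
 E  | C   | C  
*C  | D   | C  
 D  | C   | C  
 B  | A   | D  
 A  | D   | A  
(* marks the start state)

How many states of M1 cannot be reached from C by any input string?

3

No path from C leads to A, B, E; the other 2 states are all reachable.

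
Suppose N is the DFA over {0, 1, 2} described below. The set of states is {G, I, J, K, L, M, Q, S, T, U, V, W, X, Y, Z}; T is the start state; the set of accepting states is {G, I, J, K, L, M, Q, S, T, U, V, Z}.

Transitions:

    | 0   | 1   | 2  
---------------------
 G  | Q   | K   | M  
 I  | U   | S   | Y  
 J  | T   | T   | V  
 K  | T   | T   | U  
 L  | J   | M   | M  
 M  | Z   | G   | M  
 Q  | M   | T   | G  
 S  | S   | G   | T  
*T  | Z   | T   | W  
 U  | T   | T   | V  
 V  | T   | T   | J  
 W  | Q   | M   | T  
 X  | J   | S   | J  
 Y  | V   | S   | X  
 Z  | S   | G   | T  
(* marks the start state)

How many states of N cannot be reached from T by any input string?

4

Starting at T and following transitions, the reachable set is {G, J, K, M, Q, S, T, U, V, W, Z}. That leaves I, L, X, Y unreachable — 4 in total.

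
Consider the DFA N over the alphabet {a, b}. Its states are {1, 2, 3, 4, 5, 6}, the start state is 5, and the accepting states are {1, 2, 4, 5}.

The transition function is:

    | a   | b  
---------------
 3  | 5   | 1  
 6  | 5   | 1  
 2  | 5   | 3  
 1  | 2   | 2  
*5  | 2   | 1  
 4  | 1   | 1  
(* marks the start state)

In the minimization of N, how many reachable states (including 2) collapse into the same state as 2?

Reachable states from the start: {1,2,3,5}. Unreachable: {4,6} — drop them.
P0 = {1,2,5} | {3}.
Split {1,2,5} by δ(·,b) → {1,5} and {2}.
On input b, block {1,5} splits into {1} and {5}.
No further refinement is possible. Final partition (4 blocks): {1} | {3} | {2} | {5}.
State 2 belongs to the block {2}, which has 1 states.

1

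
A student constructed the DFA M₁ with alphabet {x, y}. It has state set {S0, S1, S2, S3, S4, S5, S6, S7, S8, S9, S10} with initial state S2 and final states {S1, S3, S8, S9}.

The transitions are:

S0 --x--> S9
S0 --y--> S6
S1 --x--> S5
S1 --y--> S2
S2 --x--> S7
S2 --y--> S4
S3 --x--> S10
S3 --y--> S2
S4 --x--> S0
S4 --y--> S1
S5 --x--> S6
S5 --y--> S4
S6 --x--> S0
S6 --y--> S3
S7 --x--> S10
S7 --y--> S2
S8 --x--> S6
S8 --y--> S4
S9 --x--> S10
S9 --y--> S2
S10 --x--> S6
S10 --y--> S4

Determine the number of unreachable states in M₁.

BFS from S2 reaches {S0, S1, S2, S3, S4, S5, S6, S7, S9, S10}; the 1 state(s) S8 are never visited.

1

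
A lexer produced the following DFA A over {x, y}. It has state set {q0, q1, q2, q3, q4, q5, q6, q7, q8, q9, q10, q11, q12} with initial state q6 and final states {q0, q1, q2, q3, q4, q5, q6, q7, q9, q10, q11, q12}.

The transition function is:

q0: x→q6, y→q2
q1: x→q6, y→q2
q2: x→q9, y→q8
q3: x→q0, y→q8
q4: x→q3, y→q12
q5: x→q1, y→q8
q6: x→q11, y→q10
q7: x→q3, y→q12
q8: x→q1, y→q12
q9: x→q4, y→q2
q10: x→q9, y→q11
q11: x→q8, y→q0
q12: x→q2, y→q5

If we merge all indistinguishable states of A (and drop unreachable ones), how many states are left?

10

First remove the unreachable states {q7}; 12 states remain.
Start with accepting vs non-accepting: {q0,q1,q2,q3,q4,q5,q6,q9,q10,q11,q12} | {q8}.
Split {q0,q1,q2,q3,q4,q5,q6,q9,q10,q11,q12} by δ(·,x) → {q0,q1,q2,q3,q4,q5,q6,q9,q10,q12} and {q11}.
Refine {q0,q1,q2,q3,q4,q5,q6,q9,q10,q12} on symbol x: members go to different blocks, giving {q0,q1,q2,q3,q4,q5,q9,q10,q12} and {q6}.
On input x, block {q0,q1,q2,q3,q4,q5,q9,q10,q12} splits into {q2,q3,q4,q5,q9,q10,q12} and {q0,q1}.
Split {q2,q3,q4,q5,q9,q10,q12} by δ(·,x) → {q2,q4,q9,q10,q12} and {q3,q5}.
Refine {q2,q4,q9,q10,q12} on symbol x: members go to different blocks, giving {q2,q9,q10,q12} and {q4}.
Refine {q2,q9,q10,q12} on symbol x: members go to different blocks, giving {q2,q10,q12} and {q9}.
On input x, block {q2,q10,q12} splits into {q2,q10} and {q12}.
Refine {q2,q10} on symbol y: members go to different blocks, giving {q2} and {q10}.
The partition is now stable with 10 blocks: {q2} | {q8} | {q11} | {q6} | {q0,q1} | {q3,q5} | {q4} | {q9} | {q12} | {q10}.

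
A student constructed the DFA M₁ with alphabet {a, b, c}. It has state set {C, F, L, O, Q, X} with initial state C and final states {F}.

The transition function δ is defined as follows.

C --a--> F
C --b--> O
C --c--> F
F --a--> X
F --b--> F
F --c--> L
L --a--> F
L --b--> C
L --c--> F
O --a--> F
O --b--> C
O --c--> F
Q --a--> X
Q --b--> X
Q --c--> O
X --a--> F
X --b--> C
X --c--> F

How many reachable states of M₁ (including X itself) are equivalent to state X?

First remove the unreachable states {Q}; 5 states remain.
Start with accepting vs non-accepting: {F} | {C,L,O,X}.
The partition is now stable with 2 blocks: {F} | {C,L,O,X}.
The equivalence class containing X is {C,L,O,X}, of size 4.

4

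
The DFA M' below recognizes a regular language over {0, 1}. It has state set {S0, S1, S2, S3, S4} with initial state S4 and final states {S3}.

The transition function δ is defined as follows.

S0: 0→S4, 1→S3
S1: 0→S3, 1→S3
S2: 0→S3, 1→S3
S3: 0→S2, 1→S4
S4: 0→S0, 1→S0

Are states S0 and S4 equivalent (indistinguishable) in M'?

No

Reachable states from the start: {S0,S2,S3,S4}. Unreachable: {S1} — drop them.
Start with accepting vs non-accepting: {S3} | {S0,S2,S4}.
Refine {S0,S2,S4} on symbol 0: members go to different blocks, giving {S0,S4} and {S2}.
Split {S0,S4} by δ(·,1) → {S0} and {S4}.
No further refinement is possible. Final partition (4 blocks): {S3} | {S0} | {S2} | {S4}.
S0 and S4 end up in different blocks, so they are distinguishable. For instance, the string '1' is accepted from only S0.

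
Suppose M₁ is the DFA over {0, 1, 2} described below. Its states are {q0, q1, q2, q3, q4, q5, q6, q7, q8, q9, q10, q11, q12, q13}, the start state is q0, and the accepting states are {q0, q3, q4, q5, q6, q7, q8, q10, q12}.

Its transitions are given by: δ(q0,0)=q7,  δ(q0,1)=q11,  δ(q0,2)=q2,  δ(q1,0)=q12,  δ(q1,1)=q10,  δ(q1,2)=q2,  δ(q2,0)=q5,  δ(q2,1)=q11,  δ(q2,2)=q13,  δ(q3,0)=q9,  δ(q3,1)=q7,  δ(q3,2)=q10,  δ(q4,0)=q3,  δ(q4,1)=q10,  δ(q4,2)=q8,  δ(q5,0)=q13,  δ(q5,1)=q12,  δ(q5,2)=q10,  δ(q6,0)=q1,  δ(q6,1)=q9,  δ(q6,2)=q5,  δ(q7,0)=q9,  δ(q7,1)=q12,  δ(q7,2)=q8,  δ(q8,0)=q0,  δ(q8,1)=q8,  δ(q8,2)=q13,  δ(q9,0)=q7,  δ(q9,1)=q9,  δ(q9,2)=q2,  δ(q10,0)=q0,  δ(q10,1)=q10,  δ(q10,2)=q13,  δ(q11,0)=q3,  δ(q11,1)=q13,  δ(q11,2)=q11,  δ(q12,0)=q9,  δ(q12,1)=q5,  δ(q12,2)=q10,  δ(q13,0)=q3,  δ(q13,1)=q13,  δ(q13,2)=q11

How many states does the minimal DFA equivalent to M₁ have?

4

States {q1,q4,q6} cannot be reached from the start state, so discard them.
P0 = {q0,q3,q5,q7,q8,q10,q12} | {q2,q9,q11,q13}.
Split {q0,q3,q5,q7,q8,q10,q12} by δ(·,0) → {q3,q5,q7,q12} and {q0,q8,q10}.
Split {q0,q8,q10} by δ(·,0) → {q8,q10} and {q0}.
Stable partition: {q3,q5,q7,q12} | {q2,q9,q11,q13} | {q8,q10} | {q0} — 4 equivalence classes.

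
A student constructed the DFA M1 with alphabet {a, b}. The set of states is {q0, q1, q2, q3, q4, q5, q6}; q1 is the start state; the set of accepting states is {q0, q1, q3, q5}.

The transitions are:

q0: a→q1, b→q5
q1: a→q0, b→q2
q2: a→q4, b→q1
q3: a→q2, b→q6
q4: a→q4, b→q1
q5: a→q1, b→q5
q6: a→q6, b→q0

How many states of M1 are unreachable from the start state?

2

Starting at q1 and following transitions, the reachable set is {q0, q1, q2, q4, q5}. That leaves q3, q6 unreachable — 2 in total.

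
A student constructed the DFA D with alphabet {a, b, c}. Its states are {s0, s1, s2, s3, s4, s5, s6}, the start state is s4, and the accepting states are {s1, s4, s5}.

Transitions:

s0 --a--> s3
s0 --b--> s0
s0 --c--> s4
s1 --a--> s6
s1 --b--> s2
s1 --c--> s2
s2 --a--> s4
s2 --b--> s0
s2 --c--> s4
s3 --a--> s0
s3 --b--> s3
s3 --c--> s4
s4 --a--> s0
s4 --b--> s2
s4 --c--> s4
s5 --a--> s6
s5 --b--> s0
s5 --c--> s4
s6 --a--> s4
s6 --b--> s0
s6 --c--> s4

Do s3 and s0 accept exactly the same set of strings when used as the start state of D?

Reachable states from the start: {s0,s2,s3,s4}. Unreachable: {s1,s5,s6} — drop them.
P0 = {s4} | {s0,s2,s3}.
Split {s0,s2,s3} by δ(·,a) → {s0,s3} and {s2}.
No further refinement is possible. Final partition (3 blocks): {s4} | {s0,s3} | {s2}.
s3 and s0 lie in the same block of the stable partition, so they are equivalent — no string distinguishes them.

Yes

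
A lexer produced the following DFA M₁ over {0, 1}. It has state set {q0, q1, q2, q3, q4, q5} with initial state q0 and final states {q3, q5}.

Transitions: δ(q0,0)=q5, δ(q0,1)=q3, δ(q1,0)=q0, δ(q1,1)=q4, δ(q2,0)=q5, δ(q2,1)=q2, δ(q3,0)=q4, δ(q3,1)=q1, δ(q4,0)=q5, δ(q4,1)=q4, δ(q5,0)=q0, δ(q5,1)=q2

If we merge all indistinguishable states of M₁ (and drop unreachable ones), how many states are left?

5

All states are reachable from the start state.
Start with accepting vs non-accepting: {q3,q5} | {q0,q1,q2,q4}.
On input 0, block {q0,q1,q2,q4} splits into {q0,q2,q4} and {q1}.
Refine {q3,q5} on symbol 1: members go to different blocks, giving {q3} and {q5}.
Split {q0,q2,q4} by δ(·,1) → {q2,q4} and {q0}.
No further refinement is possible. Final partition (5 blocks): {q3} | {q2,q4} | {q1} | {q5} | {q0}.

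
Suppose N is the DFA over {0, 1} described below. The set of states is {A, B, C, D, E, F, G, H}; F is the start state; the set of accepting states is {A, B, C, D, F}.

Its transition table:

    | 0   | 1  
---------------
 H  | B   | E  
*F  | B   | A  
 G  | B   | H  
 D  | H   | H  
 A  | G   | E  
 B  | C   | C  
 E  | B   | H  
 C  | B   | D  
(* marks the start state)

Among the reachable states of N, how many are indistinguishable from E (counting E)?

Initial partition by acceptance: {A,B,C,D,F} | {E,G,H}.
On input 0, block {A,B,C,D,F} splits into {B,C,F} and {A,D}.
Refine {B,C,F} on symbol 1: members go to different blocks, giving {C,F} and {B}.
The partition is now stable with 4 blocks: {C,F} | {E,G,H} | {A,D} | {B}.
State E belongs to the block {E,G,H}, which has 3 states.

3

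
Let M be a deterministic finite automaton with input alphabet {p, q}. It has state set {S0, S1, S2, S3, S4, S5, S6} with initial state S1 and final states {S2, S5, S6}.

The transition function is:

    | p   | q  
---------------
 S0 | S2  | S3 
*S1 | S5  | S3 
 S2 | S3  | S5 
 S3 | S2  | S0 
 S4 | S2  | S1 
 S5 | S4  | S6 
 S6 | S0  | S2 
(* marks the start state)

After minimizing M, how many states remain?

Initial partition by acceptance: {S2,S5,S6} | {S0,S1,S3,S4}.
Stable partition: {S2,S5,S6} | {S0,S1,S3,S4} — 2 equivalence classes.

2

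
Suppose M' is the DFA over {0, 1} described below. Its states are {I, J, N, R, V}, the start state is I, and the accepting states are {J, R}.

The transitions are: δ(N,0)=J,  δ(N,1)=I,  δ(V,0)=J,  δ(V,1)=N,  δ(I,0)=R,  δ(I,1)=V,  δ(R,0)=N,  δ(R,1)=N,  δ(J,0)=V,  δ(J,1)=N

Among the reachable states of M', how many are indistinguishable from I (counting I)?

Every state is reachable, so we keep all 5.
Start with accepting vs non-accepting: {J,R} | {I,N,V}.
No further refinement is possible. Final partition (2 blocks): {J,R} | {I,N,V}.
State I belongs to the block {I,N,V}, which has 3 states.

3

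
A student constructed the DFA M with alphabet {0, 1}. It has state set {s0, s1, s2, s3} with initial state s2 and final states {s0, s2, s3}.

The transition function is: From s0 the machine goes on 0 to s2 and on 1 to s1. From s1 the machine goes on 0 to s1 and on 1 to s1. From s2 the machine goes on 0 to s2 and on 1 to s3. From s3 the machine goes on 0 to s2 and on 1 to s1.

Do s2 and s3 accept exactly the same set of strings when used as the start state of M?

No

States {s0} cannot be reached from the start state, so discard them.
Initial partition by acceptance: {s2,s3} | {s1}.
Split {s2,s3} by δ(·,1) → {s2} and {s3}.
No further refinement is possible. Final partition (3 blocks): {s2} | {s1} | {s3}.
s2 and s3 end up in different blocks, so they are distinguishable. For instance, the string '1' is accepted from only s2.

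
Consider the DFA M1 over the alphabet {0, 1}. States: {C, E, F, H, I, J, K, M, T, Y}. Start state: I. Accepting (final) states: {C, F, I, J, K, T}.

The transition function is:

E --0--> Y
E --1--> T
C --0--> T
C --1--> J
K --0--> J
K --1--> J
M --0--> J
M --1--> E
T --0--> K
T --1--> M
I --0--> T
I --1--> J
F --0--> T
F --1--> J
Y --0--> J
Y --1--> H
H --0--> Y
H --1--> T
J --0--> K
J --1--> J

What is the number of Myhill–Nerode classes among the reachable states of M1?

5

Reachable states from the start: {E,H,I,J,K,M,T,Y}. Unreachable: {C,F} — drop them.
Start with accepting vs non-accepting: {I,J,K,T} | {E,H,M,Y}.
On input 1, block {I,J,K,T} splits into {I,J,K} and {T}.
Refine {I,J,K} on symbol 0: members go to different blocks, giving {J,K} and {I}.
Split {E,H,M,Y} by δ(·,0) → {E,H} and {M,Y}.
Stable partition: {J,K} | {E,H} | {T} | {I} | {M,Y} — 5 equivalence classes.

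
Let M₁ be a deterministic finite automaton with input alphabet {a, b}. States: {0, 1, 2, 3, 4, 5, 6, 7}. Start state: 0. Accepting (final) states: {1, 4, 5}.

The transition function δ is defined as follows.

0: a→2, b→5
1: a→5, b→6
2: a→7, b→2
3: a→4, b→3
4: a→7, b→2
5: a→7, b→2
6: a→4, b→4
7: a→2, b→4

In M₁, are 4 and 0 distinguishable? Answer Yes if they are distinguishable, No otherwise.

First remove the unreachable states {1,3,6}; 5 states remain.
Initial partition by acceptance: {4,5} | {0,2,7}.
On input b, block {0,2,7} splits into {0,7} and {2}.
The partition is now stable with 3 blocks: {4,5} | {0,7} | {2}.
4 and 0 end up in different blocks, so they are distinguishable. For instance, the string 'ε' is accepted from only 4.

Yes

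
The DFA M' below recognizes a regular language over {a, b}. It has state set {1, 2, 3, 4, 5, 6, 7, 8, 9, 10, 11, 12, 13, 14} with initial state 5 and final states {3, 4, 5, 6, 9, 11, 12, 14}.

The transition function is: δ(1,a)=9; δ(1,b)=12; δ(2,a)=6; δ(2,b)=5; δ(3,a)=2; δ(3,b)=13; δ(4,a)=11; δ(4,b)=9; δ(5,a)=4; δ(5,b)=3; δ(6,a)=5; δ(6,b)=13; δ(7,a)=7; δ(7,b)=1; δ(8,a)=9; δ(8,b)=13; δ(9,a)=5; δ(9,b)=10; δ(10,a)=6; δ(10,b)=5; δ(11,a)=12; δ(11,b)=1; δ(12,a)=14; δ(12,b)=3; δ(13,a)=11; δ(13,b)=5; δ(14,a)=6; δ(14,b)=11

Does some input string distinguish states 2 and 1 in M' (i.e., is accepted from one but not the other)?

No

Reachable states from the start: {1,2,3,4,5,6,9,10,11,12,13,14}. Unreachable: {7,8} — drop them.
P0 = {3,4,5,6,9,11,12,14} | {1,2,10,13}.
Refine {3,4,5,6,9,11,12,14} on symbol a: members go to different blocks, giving {4,5,6,9,11,12,14} and {3}.
Refine {4,5,6,9,11,12,14} on symbol b: members go to different blocks, giving {6,9,11} and {4,14} and {5,12}.
The partition is now stable with 5 blocks: {6,9,11} | {1,2,10,13} | {3} | {4,14} | {5,12}.
2 and 1 lie in the same block of the stable partition, so they are equivalent — no string distinguishes them.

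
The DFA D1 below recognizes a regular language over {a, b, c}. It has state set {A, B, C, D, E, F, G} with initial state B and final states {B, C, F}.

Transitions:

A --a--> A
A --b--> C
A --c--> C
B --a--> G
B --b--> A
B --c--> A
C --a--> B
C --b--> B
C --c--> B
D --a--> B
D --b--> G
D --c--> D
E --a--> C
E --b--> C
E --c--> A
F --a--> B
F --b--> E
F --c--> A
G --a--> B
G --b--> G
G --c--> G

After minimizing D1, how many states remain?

Reachable states from the start: {A,B,C,G}. Unreachable: {D,E,F} — drop them.
Initial partition by acceptance: {B,C} | {A,G}.
On input a, block {B,C} splits into {B} and {C}.
On input a, block {A,G} splits into {A} and {G}.
The partition is now stable with 4 blocks: {B} | {A} | {C} | {G}.

4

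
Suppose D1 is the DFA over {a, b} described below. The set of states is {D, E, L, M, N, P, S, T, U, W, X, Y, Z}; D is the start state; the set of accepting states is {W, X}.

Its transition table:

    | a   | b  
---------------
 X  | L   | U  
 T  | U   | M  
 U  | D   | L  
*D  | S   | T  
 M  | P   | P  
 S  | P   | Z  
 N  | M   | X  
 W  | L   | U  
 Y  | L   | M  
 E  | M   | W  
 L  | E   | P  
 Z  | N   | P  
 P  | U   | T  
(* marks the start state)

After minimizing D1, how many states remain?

7

First remove the unreachable states {Y}; 12 states remain.
P0 = {W,X} | {D,E,L,M,N,P,S,T,U,Z}.
On input b, block {D,E,L,M,N,P,S,T,U,Z} splits into {D,L,M,P,S,T,U,Z} and {E,N}.
Refine {D,L,M,P,S,T,U,Z} on symbol a: members go to different blocks, giving {D,M,P,S,T,U} and {L,Z}.
Refine {D,M,P,S,T,U} on symbol b: members go to different blocks, giving {D,M,P,T} and {S,U}.
Refine {D,M,P,T} on symbol a: members go to different blocks, giving {D,P,T} and {M}.
Split {D,P,T} by δ(·,b) → {D,P} and {T}.
Stable partition: {W,X} | {D,P} | {E,N} | {L,Z} | {S,U} | {M} | {T} — 7 equivalence classes.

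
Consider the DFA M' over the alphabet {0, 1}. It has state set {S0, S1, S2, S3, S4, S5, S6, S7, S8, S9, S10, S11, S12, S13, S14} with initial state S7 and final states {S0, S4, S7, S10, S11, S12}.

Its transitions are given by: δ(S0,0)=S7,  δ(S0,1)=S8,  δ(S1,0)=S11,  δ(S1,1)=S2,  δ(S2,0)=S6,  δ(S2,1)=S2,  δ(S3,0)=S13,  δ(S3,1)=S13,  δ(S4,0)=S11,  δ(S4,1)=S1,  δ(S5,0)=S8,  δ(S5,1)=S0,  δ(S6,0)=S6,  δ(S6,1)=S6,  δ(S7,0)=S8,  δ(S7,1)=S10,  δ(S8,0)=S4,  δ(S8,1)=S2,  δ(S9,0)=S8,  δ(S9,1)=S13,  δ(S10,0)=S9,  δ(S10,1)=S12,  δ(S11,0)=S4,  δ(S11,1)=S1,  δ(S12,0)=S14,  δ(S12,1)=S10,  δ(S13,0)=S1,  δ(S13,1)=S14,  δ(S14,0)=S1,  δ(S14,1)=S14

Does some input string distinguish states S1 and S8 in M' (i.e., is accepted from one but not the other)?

No

States {S0,S3,S5} cannot be reached from the start state, so discard them.
Initial partition by acceptance: {S4,S7,S10,S11,S12} | {S1,S2,S6,S8,S9,S13,S14}.
Refine {S4,S7,S10,S11,S12} on symbol 0: members go to different blocks, giving {S7,S10,S12} and {S4,S11}.
Split {S1,S2,S6,S8,S9,S13,S14} by δ(·,0) → {S2,S6,S9,S13,S14} and {S1,S8}.
Refine {S7,S10,S12} on symbol 0: members go to different blocks, giving {S10,S12} and {S7}.
On input 0, block {S2,S6,S9,S13,S14} splits into {S9,S13,S14} and {S2,S6}.
The partition is now stable with 6 blocks: {S10,S12} | {S9,S13,S14} | {S4,S11} | {S1,S8} | {S7} | {S2,S6}.
S1 and S8 lie in the same block of the stable partition, so they are equivalent — no string distinguishes them.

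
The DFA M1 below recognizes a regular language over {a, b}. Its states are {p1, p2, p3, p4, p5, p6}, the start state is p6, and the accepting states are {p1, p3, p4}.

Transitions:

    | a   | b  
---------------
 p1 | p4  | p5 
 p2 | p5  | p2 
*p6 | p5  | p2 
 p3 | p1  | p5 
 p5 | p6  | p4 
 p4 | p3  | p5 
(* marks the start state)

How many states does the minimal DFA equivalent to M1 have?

3

Every state is reachable, so we keep all 6.
Start with accepting vs non-accepting: {p1,p3,p4} | {p2,p5,p6}.
Split {p2,p5,p6} by δ(·,b) → {p2,p6} and {p5}.
The partition is now stable with 3 blocks: {p1,p3,p4} | {p2,p6} | {p5}.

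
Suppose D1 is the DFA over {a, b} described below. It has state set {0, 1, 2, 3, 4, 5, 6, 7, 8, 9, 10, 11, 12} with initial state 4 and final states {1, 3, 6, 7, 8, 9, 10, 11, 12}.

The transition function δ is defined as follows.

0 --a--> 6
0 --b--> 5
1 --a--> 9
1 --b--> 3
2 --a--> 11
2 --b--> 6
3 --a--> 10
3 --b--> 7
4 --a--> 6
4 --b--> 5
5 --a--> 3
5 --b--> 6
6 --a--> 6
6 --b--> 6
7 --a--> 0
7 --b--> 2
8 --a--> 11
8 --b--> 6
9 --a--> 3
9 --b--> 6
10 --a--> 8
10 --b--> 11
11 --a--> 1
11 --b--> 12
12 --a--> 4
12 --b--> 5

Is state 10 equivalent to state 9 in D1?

Initial partition by acceptance: {1,3,6,7,8,9,10,11,12} | {0,2,4,5}.
Refine {1,3,6,7,8,9,10,11,12} on symbol a: members go to different blocks, giving {1,3,6,8,9,10,11} and {7,12}.
Split {1,3,6,8,9,10,11} by δ(·,b) → {1,6,8,9,10} and {3,11}.
Split {1,6,8,9,10} by δ(·,a) → {1,6,10} and {8,9}.
Refine {1,6,10} on symbol a: members go to different blocks, giving {1,10} and {6}.
Refine {0,2,4,5} on symbol a: members go to different blocks, giving {0,4} and {2,5}.
No further refinement is possible. Final partition (7 blocks): {1,10} | {0,4} | {7,12} | {3,11} | {8,9} | {6} | {2,5}.
10 and 9 end up in different blocks, so they are distinguishable. For instance, the string 'aba' is accepted from only 10.

No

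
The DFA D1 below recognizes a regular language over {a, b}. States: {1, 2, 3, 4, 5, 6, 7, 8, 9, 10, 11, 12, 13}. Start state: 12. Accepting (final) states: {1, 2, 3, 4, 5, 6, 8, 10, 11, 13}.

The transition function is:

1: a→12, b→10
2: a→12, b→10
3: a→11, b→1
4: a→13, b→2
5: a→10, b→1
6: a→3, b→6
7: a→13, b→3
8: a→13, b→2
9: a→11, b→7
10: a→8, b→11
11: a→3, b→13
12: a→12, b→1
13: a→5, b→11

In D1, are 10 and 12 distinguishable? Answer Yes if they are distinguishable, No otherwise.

Yes

States {4,6,7,9} cannot be reached from the start state, so discard them.
P0 = {1,2,3,5,8,10,11,13} | {12}.
Refine {1,2,3,5,8,10,11,13} on symbol a: members go to different blocks, giving {3,5,8,10,11,13} and {1,2}.
On input b, block {3,5,8,10,11,13} splits into {3,5,8} and {10,11,13}.
The partition is now stable with 4 blocks: {3,5,8} | {12} | {1,2} | {10,11,13}.
10 and 12 end up in different blocks, so they are distinguishable. For instance, the string 'ε' is accepted from only 10.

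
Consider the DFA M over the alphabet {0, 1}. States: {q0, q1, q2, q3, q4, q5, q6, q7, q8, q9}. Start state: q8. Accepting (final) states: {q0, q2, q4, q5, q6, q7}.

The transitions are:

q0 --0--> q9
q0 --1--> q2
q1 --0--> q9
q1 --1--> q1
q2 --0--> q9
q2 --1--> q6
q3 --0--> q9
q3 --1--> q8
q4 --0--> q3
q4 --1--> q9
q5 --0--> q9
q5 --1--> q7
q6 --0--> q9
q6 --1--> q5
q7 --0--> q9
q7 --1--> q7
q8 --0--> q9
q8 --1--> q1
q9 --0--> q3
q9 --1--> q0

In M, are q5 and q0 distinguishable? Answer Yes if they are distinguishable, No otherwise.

Reachable states from the start: {q0,q1,q2,q3,q5,q6,q7,q8,q9}. Unreachable: {q4} — drop them.
P0 = {q0,q2,q5,q6,q7} | {q1,q3,q8,q9}.
Refine {q1,q3,q8,q9} on symbol 1: members go to different blocks, giving {q1,q3,q8} and {q9}.
The partition is now stable with 3 blocks: {q0,q2,q5,q6,q7} | {q1,q3,q8} | {q9}.
q5 and q0 lie in the same block of the stable partition, so they are equivalent — no string distinguishes them.

No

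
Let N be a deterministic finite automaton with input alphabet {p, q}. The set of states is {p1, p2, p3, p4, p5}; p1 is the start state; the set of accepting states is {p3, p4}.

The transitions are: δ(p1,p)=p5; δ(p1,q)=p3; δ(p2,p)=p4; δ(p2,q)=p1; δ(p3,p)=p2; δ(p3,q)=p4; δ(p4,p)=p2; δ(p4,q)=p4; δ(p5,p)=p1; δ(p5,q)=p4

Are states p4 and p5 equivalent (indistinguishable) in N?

Start with accepting vs non-accepting: {p3,p4} | {p1,p2,p5}.
On input p, block {p1,p2,p5} splits into {p1,p5} and {p2}.
Stable partition: {p3,p4} | {p1,p5} | {p2} — 3 equivalence classes.
p4 and p5 end up in different blocks, so they are distinguishable. For instance, the string 'ε' is accepted from only p4.

No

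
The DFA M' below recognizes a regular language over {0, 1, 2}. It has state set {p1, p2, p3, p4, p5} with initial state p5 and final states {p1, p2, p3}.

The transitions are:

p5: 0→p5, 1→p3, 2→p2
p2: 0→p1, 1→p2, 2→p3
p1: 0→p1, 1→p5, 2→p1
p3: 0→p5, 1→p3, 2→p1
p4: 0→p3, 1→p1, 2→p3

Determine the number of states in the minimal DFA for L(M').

First remove the unreachable states {p4}; 4 states remain.
Initial partition by acceptance: {p1,p2,p3} | {p5}.
Split {p1,p2,p3} by δ(·,0) → {p1,p2} and {p3}.
Refine {p1,p2} on symbol 1: members go to different blocks, giving {p1} and {p2}.
Stable partition: {p1} | {p5} | {p3} | {p2} — 4 equivalence classes.

4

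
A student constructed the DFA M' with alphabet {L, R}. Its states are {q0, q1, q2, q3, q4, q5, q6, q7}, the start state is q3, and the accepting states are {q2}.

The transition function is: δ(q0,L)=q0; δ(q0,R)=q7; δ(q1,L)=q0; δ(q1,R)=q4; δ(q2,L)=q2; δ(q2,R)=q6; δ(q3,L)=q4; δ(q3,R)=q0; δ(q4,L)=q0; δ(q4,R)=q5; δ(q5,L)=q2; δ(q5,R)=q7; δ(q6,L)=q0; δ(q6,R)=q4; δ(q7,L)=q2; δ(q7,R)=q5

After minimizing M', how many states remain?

4

First remove the unreachable states {q1}; 7 states remain.
P0 = {q2} | {q0,q3,q4,q5,q6,q7}.
On input L, block {q0,q3,q4,q5,q6,q7} splits into {q0,q3,q4,q6} and {q5,q7}.
Refine {q0,q3,q4,q6} on symbol R: members go to different blocks, giving {q0,q4} and {q3,q6}.
The partition is now stable with 4 blocks: {q2} | {q0,q4} | {q5,q7} | {q3,q6}.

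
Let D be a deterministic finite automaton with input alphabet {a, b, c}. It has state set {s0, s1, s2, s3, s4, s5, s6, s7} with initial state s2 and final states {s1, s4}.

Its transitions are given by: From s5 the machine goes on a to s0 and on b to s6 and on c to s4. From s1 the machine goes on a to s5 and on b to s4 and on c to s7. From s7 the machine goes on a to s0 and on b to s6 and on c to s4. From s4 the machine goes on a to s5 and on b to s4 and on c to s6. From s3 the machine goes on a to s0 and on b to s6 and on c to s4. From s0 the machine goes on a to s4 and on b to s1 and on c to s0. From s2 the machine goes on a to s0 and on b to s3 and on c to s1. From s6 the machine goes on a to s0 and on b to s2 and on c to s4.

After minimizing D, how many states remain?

3

P0 = {s1,s4} | {s0,s2,s3,s5,s6,s7}.
Split {s0,s2,s3,s5,s6,s7} by δ(·,a) → {s2,s3,s5,s6,s7} and {s0}.
No further refinement is possible. Final partition (3 blocks): {s1,s4} | {s2,s3,s5,s6,s7} | {s0}.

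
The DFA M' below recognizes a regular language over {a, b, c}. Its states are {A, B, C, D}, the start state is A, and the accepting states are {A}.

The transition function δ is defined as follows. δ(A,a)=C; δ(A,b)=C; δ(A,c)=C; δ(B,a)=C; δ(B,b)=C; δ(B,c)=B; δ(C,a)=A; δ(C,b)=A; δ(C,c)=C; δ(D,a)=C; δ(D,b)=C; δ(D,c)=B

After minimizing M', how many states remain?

First remove the unreachable states {B,D}; 2 states remain.
P0 = {A} | {C}.
The partition is now stable with 2 blocks: {A} | {C}.

2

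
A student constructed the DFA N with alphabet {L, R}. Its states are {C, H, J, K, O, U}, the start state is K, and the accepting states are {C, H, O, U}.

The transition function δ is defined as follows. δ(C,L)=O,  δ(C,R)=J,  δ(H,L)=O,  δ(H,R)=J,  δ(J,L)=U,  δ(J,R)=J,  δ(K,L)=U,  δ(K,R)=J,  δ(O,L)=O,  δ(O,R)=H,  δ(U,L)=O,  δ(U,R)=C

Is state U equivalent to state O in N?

Initial partition by acceptance: {C,H,O,U} | {J,K}.
Split {C,H,O,U} by δ(·,R) → {C,H} and {O,U}.
Stable partition: {C,H} | {J,K} | {O,U} — 3 equivalence classes.
U and O lie in the same block of the stable partition, so they are equivalent — no string distinguishes them.

Yes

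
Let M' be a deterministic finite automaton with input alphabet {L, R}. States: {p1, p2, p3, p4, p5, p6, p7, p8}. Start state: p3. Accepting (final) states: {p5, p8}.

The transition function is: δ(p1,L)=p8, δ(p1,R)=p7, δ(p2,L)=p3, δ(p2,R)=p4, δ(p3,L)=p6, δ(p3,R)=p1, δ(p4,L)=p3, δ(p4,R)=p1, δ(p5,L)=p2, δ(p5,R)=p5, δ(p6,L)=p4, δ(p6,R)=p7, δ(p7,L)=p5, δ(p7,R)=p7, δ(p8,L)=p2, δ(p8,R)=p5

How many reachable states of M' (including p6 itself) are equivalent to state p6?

Every state is reachable, so we keep all 8.
Start with accepting vs non-accepting: {p5,p8} | {p1,p2,p3,p4,p6,p7}.
On input L, block {p1,p2,p3,p4,p6,p7} splits into {p2,p3,p4,p6} and {p1,p7}.
Split {p2,p3,p4,p6} by δ(·,R) → {p3,p4,p6} and {p2}.
The partition is now stable with 4 blocks: {p5,p8} | {p3,p4,p6} | {p1,p7} | {p2}.
State p6 belongs to the block {p3,p4,p6}, which has 3 states.

3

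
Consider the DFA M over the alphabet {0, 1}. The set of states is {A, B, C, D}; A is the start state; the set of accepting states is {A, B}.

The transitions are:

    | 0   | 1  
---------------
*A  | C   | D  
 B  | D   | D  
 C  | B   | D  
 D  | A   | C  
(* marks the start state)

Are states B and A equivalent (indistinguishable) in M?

All states are reachable from the start state.
Start with accepting vs non-accepting: {A,B} | {C,D}.
No further refinement is possible. Final partition (2 blocks): {A,B} | {C,D}.
B and A lie in the same block of the stable partition, so they are equivalent — no string distinguishes them.

Yes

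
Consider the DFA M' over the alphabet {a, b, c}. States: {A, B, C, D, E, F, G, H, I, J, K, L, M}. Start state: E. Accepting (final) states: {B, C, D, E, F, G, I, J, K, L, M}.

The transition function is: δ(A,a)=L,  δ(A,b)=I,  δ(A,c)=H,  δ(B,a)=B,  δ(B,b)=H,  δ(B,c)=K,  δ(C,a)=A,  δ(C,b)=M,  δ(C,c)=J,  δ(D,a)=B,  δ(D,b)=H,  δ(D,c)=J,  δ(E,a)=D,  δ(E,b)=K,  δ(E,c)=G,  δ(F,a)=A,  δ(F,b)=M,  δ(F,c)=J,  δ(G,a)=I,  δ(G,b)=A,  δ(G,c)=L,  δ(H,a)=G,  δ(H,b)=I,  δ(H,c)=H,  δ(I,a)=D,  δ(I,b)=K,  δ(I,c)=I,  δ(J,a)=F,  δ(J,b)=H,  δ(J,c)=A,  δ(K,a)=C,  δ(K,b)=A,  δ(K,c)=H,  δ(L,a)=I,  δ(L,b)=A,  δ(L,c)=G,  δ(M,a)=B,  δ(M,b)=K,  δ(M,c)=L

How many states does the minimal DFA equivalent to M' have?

7

All states are reachable from the start state.
Start with accepting vs non-accepting: {B,C,D,E,F,G,I,J,K,L,M} | {A,H}.
Split {B,C,D,E,F,G,I,J,K,L,M} by δ(·,a) → {B,D,E,G,I,J,K,L,M} and {C,F}.
Refine {B,D,E,G,I,J,K,L,M} on symbol a: members go to different blocks, giving {B,D,E,G,I,L,M} and {J,K}.
Refine {B,D,E,G,I,L,M} on symbol b: members go to different blocks, giving {B,D,G,L} and {E,I,M}.
On input a, block {B,D,G,L} splits into {B,D} and {G,L}.
Refine {E,I,M} on symbol c: members go to different blocks, giving {E,M} and {I}.
Stable partition: {B,D} | {A,H} | {C,F} | {J,K} | {E,M} | {G,L} | {I} — 7 equivalence classes.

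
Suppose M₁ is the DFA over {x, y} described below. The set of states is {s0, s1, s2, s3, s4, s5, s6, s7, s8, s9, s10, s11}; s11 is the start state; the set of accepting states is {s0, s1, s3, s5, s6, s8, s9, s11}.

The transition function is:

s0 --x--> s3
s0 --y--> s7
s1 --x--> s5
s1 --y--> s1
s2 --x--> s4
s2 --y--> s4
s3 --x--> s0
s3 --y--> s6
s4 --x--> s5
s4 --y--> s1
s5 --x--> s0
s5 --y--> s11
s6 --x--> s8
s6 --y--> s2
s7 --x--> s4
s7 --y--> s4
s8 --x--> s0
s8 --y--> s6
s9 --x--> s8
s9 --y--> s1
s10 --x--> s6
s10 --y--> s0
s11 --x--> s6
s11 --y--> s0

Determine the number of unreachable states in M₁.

Starting at s11 and following transitions, the reachable set is {s0, s1, s2, s3, s4, s5, s6, s7, s8, s11}. That leaves s9, s10 unreachable — 2 in total.

2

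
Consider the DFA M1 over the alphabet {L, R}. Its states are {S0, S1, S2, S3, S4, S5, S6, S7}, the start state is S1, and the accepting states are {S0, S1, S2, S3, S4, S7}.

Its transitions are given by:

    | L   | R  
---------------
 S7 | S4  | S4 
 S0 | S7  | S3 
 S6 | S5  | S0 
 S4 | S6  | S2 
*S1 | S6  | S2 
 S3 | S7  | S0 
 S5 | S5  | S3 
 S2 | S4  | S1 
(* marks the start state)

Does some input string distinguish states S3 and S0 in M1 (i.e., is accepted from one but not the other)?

Start with accepting vs non-accepting: {S0,S1,S2,S3,S4,S7} | {S5,S6}.
Split {S0,S1,S2,S3,S4,S7} by δ(·,L) → {S0,S2,S3,S7} and {S1,S4}.
Split {S0,S2,S3,S7} by δ(·,L) → {S0,S3} and {S2,S7}.
The partition is now stable with 4 blocks: {S0,S3} | {S5,S6} | {S1,S4} | {S2,S7}.
S3 and S0 lie in the same block of the stable partition, so they are equivalent — no string distinguishes them.

No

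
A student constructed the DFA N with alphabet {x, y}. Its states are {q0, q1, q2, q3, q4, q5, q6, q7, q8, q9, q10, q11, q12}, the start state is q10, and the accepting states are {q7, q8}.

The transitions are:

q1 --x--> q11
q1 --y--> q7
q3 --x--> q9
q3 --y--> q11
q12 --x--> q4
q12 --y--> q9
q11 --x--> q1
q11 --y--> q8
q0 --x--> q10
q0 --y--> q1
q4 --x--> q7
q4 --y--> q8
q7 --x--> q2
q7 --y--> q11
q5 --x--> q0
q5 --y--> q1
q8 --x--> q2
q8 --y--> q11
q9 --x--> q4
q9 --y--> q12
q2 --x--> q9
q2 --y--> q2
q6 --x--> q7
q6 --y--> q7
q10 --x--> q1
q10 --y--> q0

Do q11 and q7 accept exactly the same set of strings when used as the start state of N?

First remove the unreachable states {q3,q5,q6}; 10 states remain.
P0 = {q7,q8} | {q0,q1,q2,q4,q9,q10,q11,q12}.
Split {q0,q1,q2,q4,q9,q10,q11,q12} by δ(·,x) → {q0,q1,q2,q9,q10,q11,q12} and {q4}.
On input x, block {q0,q1,q2,q9,q10,q11,q12} splits into {q0,q1,q2,q10,q11} and {q9,q12}.
Split {q0,q1,q2,q10,q11} by δ(·,x) → {q0,q1,q10,q11} and {q2}.
Refine {q0,q1,q10,q11} on symbol y: members go to different blocks, giving {q0,q10} and {q1,q11}.
Refine {q0,q10} on symbol x: members go to different blocks, giving {q0} and {q10}.
No further refinement is possible. Final partition (7 blocks): {q7,q8} | {q0} | {q4} | {q9,q12} | {q2} | {q1,q11} | {q10}.
q11 and q7 end up in different blocks, so they are distinguishable. For instance, the string 'ε' is accepted from only q7.

No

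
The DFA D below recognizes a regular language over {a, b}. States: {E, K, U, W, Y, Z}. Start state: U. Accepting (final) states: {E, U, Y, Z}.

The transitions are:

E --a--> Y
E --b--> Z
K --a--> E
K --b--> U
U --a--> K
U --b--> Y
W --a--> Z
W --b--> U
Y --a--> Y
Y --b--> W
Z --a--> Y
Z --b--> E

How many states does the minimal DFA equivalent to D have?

All states are reachable from the start state.
Initial partition by acceptance: {E,U,Y,Z} | {K,W}.
Refine {E,U,Y,Z} on symbol a: members go to different blocks, giving {E,Y,Z} and {U}.
On input b, block {E,Y,Z} splits into {E,Z} and {Y}.
The partition is now stable with 4 blocks: {E,Z} | {K,W} | {U} | {Y}.

4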